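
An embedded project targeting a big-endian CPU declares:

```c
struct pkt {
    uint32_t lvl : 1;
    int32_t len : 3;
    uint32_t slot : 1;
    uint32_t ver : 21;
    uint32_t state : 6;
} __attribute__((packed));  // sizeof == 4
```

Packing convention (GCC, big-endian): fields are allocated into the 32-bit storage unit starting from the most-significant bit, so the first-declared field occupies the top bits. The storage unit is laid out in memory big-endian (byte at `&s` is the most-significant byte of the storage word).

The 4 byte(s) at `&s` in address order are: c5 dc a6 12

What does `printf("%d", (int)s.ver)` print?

1536664

[0]=0xc5 [1]=0xdc [2]=0xa6 [3]=0x12 (big-endian) → word 0xc5dca612
lvl [31+:1] = (word>>31) & 0x1 = 1
len [28+:3] = (word>>28) & 0x7 = 4
slot [27+:1] = (word>>27) & 0x1 = 0
ver [6+:21] = (word>>6) & 0x1fffff = 1536664  ←
state [0+:6] = (word>>0) & 0x3f = 18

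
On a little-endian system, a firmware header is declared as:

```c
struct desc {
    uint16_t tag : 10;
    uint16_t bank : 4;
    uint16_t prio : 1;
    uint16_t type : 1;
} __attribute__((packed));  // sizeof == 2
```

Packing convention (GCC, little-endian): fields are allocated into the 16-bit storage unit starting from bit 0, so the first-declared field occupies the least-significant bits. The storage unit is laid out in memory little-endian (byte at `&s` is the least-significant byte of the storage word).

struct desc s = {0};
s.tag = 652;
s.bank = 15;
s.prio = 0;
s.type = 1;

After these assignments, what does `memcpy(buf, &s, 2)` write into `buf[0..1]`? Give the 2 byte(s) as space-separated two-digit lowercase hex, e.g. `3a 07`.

8c be

tag:10 = 652 → 0x28c << 0 → word 0x028c
bank:4 = 15 → 0xf << 10 → word 0x3e8c
prio:1 = 0 → 0x0 << 14 → word 0x3e8c
type:1 = 1 → 0x1 << 15 → word 0xbe8c
word = 0xbe8c → little-endian bytes:
  [0]=0x8c  [1]=0xbe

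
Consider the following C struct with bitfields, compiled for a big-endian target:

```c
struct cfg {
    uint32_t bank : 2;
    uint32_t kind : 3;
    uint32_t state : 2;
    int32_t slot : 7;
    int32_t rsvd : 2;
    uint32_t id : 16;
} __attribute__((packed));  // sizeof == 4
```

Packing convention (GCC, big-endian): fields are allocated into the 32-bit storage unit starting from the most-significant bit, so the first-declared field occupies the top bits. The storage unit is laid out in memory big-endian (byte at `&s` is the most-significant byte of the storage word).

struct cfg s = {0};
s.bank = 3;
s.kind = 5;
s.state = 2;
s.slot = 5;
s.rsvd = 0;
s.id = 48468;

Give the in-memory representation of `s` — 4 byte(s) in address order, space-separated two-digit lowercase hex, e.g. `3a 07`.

ec 14 bd 54

bank:2 = 3 → 0x3 << 30 → word 0xc0000000
kind:3 = 5 → 0x5 << 27 → word 0xe8000000
state:2 = 2 → 0x2 << 25 → word 0xec000000
slot:7 = 5 → 0x5 << 18 → word 0xec140000
rsvd:2 = 0 → 0x0 << 16 → word 0xec140000
id:16 = 48468 → 0xbd54 << 0 → word 0xec14bd54
word = 0xec14bd54 → big-endian bytes:
  [0]=0xec  [1]=0x14  [2]=0xbd  [3]=0x54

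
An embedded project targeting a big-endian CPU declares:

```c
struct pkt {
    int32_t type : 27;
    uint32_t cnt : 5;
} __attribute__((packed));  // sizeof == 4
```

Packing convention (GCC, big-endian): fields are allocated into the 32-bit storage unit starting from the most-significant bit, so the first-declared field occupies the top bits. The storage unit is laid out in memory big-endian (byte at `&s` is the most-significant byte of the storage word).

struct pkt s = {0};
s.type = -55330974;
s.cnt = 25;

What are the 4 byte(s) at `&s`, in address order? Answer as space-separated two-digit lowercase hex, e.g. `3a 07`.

[5+:27] type=-55330974 & 0x7ffffff = 0x4b3b762; word=0x9676ec40
[0+:5] cnt=25 & 0x1f = 0x19; word=0x9676ec59
word = 0x9676ec59 → big-endian bytes:
  [0]=0x96  [1]=0x76  [2]=0xec  [3]=0x59

96 76 ec 59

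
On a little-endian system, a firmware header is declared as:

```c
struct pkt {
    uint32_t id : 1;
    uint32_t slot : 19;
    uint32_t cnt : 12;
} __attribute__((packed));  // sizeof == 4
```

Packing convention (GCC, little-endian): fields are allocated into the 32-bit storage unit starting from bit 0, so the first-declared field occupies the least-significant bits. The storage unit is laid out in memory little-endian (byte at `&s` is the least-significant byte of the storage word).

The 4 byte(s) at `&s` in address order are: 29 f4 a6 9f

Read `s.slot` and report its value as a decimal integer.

227860

[0]=0x29 [1]=0xf4 [2]=0xa6 [3]=0x9f (little-endian) → word 0x9fa6f429
id [0+:1] = (word>>0) & 0x1 = 1
slot [1+:19] = (word>>1) & 0x7ffff = 227860  ←
cnt [20+:12] = (word>>20) & 0xfff = 2554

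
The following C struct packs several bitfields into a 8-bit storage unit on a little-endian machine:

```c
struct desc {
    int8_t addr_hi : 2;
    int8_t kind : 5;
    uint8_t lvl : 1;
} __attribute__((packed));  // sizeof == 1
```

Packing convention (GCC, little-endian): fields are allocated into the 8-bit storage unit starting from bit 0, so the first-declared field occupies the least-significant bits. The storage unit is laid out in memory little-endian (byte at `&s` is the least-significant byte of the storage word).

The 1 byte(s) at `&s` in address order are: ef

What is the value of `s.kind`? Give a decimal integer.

-5

[0]=0xef (little-endian) → word 0xef
addr_hi [0+:2] = (word>>0) & 0x3 = 3
kind [2+:5] = (word>>2) & 0x1f = 27  ←
lvl [7+:1] = (word>>7) & 0x1 = 1
kind signed 5b, MSB=1: 27 - 32 = -5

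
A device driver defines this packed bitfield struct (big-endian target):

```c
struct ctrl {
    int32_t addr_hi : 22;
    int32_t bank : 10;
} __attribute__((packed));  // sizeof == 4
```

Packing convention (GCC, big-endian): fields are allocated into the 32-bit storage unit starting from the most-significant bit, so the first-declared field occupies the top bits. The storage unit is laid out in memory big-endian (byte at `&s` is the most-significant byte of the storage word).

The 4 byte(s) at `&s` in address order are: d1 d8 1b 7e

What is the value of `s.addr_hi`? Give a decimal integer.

-756218

[0]=0xd1 [1]=0xd8 [2]=0x1b [3]=0x7e (big-endian) → word 0xd1d81b7e
addr_hi [10+:22] = (word>>10) & 0x3fffff = 3438086  ←
bank [0+:10] = (word>>0) & 0x3ff = 894
addr_hi signed 22b, MSB=1: 3438086 - 4194304 = -756218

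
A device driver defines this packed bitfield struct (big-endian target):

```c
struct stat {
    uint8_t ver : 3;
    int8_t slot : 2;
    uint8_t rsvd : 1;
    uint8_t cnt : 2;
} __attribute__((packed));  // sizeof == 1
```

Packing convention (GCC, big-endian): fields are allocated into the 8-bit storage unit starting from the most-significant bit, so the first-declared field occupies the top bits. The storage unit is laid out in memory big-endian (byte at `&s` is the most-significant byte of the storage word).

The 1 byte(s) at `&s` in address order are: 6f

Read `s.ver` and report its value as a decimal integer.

[0]=0x6f (big-endian) → word 0x6f
ver [5+:3] = (word>>5) & 0x7 = 3  ←
slot [3+:2] = (word>>3) & 0x3 = 1
rsvd [2+:1] = (word>>2) & 0x1 = 1
cnt [0+:2] = (word>>0) & 0x3 = 3

3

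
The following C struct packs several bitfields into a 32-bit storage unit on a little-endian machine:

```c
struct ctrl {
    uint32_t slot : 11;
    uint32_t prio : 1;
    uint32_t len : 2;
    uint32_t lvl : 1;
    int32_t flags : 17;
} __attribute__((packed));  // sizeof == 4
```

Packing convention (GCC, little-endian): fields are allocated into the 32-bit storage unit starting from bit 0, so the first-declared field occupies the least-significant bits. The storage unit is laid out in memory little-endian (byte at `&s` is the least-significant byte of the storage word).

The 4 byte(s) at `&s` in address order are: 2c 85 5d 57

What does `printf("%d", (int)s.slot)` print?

1324

[0]=0x2c [1]=0x85 [2]=0x5d [3]=0x57 (little-endian) → word 0x575d852c
slot [0+:11] = (word>>0) & 0x7ff = 1324  ←
prio [11+:1] = (word>>11) & 0x1 = 0
len [12+:2] = (word>>12) & 0x3 = 0
lvl [14+:1] = (word>>14) & 0x1 = 0
flags [15+:17] = (word>>15) & 0x1ffff = 44731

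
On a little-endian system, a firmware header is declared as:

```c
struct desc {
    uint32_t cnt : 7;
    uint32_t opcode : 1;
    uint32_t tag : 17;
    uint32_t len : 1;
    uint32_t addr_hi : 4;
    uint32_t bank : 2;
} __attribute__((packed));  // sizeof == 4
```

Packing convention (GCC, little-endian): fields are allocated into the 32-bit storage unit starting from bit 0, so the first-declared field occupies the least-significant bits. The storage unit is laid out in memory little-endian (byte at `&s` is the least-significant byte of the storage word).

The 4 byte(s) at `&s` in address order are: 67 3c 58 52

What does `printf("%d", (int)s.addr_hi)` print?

4

[0]=0x67 [1]=0x3c [2]=0x58 [3]=0x52 (little-endian) → word 0x52583c67
cnt [0+:7] = (word>>0) & 0x7f = 103
opcode [7+:1] = (word>>7) & 0x1 = 0
tag [8+:17] = (word>>8) & 0x1ffff = 22588
len [25+:1] = (word>>25) & 0x1 = 1
addr_hi [26+:4] = (word>>26) & 0xf = 4  ←
bank [30+:2] = (word>>30) & 0x3 = 1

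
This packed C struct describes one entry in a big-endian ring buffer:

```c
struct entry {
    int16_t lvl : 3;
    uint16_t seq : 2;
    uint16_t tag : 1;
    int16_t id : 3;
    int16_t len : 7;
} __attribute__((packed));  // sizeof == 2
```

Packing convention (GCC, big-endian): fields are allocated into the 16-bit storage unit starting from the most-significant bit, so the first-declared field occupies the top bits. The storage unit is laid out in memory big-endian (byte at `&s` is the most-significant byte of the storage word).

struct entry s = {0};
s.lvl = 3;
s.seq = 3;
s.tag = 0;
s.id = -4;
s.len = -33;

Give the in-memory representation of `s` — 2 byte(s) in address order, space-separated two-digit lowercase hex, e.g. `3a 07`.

[13+:3] lvl=3 & 0x7 = 0x3; word=0x6000
[11+:2] seq=3 & 0x3 = 0x3; word=0x7800
[10+:1] tag=0 & 0x1 = 0x0; word=0x7800
[7+:3] id=-4 & 0x7 = 0x4; word=0x7a00
[0+:7] len=-33 & 0x7f = 0x5f; word=0x7a5f
word = 0x7a5f → big-endian bytes:
  [0]=0x7a  [1]=0x5f

7a 5f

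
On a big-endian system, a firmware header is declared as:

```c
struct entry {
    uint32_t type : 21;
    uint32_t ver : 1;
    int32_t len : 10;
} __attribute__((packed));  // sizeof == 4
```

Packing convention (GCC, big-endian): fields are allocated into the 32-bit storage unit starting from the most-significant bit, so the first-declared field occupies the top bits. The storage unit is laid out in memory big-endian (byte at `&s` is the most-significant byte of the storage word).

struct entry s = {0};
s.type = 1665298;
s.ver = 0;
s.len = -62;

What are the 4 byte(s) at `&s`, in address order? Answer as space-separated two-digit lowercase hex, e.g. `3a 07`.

cb 48 93 c2

type:21 = 1665298 → 0x196912 << 11 → word 0xcb489000
ver:1 = 0 → 0x0 << 10 → word 0xcb489000
len:10 = -62 → 0x3c2 << 0 → word 0xcb4893c2
word = 0xcb4893c2 → big-endian bytes:
  [0]=0xcb  [1]=0x48  [2]=0x93  [3]=0xc2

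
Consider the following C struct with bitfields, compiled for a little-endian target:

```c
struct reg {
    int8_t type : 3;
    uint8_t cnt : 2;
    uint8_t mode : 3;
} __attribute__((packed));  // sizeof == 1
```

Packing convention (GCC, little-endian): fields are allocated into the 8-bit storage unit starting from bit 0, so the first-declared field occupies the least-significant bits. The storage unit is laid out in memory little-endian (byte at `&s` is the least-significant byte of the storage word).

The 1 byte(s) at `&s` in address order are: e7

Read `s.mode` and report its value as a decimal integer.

7

[0]=0xe7 (little-endian) → word 0xe7
type:3 @ bit 0 → (0xe7>>0)&0x7 = 0x7
cnt:2 @ bit 3 → (0xe7>>3)&0x3 = 0x0
mode:3 @ bit 5 → (0xe7>>5)&0x7 = 0x7  ←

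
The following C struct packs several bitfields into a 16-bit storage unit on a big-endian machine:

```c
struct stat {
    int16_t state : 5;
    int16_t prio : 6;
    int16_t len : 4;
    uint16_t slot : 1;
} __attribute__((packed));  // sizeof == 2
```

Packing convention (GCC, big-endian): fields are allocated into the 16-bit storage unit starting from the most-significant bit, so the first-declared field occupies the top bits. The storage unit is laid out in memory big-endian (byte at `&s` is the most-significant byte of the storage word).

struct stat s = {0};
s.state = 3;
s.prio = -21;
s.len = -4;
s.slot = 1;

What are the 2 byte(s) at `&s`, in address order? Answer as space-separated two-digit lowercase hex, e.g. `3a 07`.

[11+:5] state=3 & 0x1f = 0x3; word=0x1800
[5+:6] prio=-21 & 0x3f = 0x2b; word=0x1d60
[1+:4] len=-4 & 0xf = 0xc; word=0x1d78
[0+:1] slot=1 & 0x1 = 0x1; word=0x1d79
word = 0x1d79 → big-endian bytes:
  [0]=0x1d  [1]=0x79

1d 79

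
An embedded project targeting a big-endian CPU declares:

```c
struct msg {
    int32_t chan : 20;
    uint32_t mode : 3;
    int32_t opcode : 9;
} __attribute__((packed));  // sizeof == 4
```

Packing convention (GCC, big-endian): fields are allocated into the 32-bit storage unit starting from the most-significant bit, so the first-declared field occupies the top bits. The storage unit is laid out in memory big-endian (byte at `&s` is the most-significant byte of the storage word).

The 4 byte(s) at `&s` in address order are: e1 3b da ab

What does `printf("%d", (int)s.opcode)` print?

171

[0]=0xe1 [1]=0x3b [2]=0xda [3]=0xab (big-endian) → word 0xe13bdaab
chan:20 @ bit 12 → (0xe13bdaab>>12)&0xfffff = 0xe13bd
mode:3 @ bit 9 → (0xe13bdaab>>9)&0x7 = 0x5
opcode:9 @ bit 0 → (0xe13bdaab>>0)&0x1ff = 0xab  ←
opcode signed 9b, MSB=0: value = 171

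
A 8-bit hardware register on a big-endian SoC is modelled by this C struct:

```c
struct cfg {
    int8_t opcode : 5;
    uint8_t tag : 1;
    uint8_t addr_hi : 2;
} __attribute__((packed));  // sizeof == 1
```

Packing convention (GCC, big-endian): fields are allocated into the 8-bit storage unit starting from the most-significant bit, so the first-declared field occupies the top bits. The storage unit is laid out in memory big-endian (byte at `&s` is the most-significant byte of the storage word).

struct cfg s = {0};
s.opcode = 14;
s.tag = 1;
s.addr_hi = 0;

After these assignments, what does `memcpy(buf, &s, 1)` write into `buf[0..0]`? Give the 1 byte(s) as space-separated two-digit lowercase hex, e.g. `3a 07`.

74

[3+:5] opcode=14 & 0x1f = 0xe; word=0x70
[2+:1] tag=1 & 0x1 = 0x1; word=0x74
[0+:2] addr_hi=0 & 0x3 = 0x0; word=0x74
word = 0x74 → big-endian bytes:
  [0]=0x74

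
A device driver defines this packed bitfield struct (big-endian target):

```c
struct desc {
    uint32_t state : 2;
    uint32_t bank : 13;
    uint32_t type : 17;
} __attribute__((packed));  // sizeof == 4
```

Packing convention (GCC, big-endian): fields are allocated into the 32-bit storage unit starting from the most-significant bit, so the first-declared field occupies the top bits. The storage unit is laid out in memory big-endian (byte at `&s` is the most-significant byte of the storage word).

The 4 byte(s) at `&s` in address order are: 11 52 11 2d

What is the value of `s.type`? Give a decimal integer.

4397

[0]=0x11 [1]=0x52 [2]=0x11 [3]=0x2d (big-endian) → word 0x1152112d
state:2 @ bit 30 → (0x1152112d>>30)&0x3 = 0x0
bank:13 @ bit 17 → (0x1152112d>>17)&0x1fff = 0x8a9
type:17 @ bit 0 → (0x1152112d>>0)&0x1ffff = 0x112d  ←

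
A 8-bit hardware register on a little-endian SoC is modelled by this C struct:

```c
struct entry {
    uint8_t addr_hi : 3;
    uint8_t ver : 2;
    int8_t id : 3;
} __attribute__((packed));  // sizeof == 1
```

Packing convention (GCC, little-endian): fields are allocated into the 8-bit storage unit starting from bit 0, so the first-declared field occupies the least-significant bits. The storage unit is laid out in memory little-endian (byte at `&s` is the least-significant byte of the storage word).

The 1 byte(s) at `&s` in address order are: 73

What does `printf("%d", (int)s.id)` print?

3

[0]=0x73 (little-endian) → word 0x73
addr_hi [0+:3] = (word>>0) & 0x7 = 3
ver [3+:2] = (word>>3) & 0x3 = 2
id [5+:3] = (word>>5) & 0x7 = 3  ←
id signed 3b, MSB=0: value = 3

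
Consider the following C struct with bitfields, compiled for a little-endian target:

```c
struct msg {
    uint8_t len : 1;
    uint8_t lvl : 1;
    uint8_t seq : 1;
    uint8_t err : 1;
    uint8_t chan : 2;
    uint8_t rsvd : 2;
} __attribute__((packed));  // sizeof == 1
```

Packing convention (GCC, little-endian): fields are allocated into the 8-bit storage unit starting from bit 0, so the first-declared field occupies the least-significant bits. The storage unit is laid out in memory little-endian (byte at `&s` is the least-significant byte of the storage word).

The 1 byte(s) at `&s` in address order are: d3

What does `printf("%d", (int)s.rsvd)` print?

[0]=0xd3 (little-endian) → word 0xd3
len [0+:1] = (word>>0) & 0x1 = 1
lvl [1+:1] = (word>>1) & 0x1 = 1
seq [2+:1] = (word>>2) & 0x1 = 0
err [3+:1] = (word>>3) & 0x1 = 0
chan [4+:2] = (word>>4) & 0x3 = 1
rsvd [6+:2] = (word>>6) & 0x3 = 3  ←

3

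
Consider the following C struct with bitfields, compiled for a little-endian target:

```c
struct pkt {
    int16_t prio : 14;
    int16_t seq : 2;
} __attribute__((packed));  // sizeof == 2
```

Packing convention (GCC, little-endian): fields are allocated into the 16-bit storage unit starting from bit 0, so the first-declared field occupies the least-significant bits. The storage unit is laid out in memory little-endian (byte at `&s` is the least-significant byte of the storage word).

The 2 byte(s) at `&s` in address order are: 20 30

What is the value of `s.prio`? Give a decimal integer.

-4064

[0]=0x20 [1]=0x30 (little-endian) → word 0x3020
prio [0+:14] = (word>>0) & 0x3fff = 12320  ←
seq [14+:2] = (word>>14) & 0x3 = 0
prio signed 14b, MSB=1: 12320 - 16384 = -4064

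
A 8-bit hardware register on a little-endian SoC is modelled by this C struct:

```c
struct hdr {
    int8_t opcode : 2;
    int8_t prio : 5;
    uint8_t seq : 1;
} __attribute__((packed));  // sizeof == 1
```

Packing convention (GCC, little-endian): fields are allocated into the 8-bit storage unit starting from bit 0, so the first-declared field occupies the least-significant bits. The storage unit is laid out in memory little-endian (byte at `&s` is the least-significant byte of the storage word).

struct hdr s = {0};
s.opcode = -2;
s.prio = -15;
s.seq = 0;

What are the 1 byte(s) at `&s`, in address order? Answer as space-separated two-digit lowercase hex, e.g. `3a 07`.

opcode (2b) val=-2 bits=0x2 at bit 0: 0x02
prio (5b) val=-15 bits=0x11 at bit 2: 0x46
seq (1b) val=0 bits=0x0 at bit 7: 0x46
word = 0x46 → little-endian bytes:
  [0]=0x46

46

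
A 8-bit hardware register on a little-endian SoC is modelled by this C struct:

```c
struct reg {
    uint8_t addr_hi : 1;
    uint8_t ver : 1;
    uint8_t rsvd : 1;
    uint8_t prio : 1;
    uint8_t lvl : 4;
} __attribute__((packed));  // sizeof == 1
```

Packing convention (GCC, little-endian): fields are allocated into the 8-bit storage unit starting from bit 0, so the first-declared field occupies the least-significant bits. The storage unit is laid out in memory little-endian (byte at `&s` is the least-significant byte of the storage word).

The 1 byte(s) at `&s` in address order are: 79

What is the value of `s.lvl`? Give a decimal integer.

7

[0]=0x79 (little-endian) → word 0x79
addr_hi [0+:1] = (word>>0) & 0x1 = 1
ver [1+:1] = (word>>1) & 0x1 = 0
rsvd [2+:1] = (word>>2) & 0x1 = 0
prio [3+:1] = (word>>3) & 0x1 = 1
lvl [4+:4] = (word>>4) & 0xf = 7  ←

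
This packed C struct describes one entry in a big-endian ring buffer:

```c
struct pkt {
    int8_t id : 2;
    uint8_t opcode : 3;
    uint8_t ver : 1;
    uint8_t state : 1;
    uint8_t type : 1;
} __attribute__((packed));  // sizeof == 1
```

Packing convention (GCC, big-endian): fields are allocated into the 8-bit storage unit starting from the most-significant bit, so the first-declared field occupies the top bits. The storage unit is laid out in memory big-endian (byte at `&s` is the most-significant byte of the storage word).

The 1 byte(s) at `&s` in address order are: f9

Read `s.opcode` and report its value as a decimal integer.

[0]=0xf9 (big-endian) → word 0xf9
id [6+:2] = (word>>6) & 0x3 = 3
opcode [3+:3] = (word>>3) & 0x7 = 7  ←
ver [2+:1] = (word>>2) & 0x1 = 0
state [1+:1] = (word>>1) & 0x1 = 0
type [0+:1] = (word>>0) & 0x1 = 1

7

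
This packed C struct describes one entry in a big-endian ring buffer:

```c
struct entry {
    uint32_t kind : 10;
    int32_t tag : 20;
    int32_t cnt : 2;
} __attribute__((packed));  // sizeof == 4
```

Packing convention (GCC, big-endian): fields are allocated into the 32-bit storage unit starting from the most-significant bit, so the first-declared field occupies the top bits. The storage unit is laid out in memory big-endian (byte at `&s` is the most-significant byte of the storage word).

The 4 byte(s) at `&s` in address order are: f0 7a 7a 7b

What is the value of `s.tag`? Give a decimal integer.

[0]=0xf0 [1]=0x7a [2]=0x7a [3]=0x7b (big-endian) → word 0xf07a7a7b
kind:10 @ bit 22 → (0xf07a7a7b>>22)&0x3ff = 0x3c1
tag:20 @ bit 2 → (0xf07a7a7b>>2)&0xfffff = 0xe9e9e  ←
cnt:2 @ bit 0 → (0xf07a7a7b>>0)&0x3 = 0x3
tag signed 20b, MSB=1: 958110 - 1048576 = -90466

-90466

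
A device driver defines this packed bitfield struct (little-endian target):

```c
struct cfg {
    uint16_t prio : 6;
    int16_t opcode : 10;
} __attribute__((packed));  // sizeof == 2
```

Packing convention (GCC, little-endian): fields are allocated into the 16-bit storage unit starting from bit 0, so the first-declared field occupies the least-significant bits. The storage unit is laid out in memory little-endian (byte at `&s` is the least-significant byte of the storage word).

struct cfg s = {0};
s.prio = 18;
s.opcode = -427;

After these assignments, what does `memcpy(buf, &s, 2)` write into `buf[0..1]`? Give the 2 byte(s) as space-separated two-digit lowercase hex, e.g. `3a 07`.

52 95

prio (6b) val=18 bits=0x12 at bit 0: 0x0012
opcode (10b) val=-427 bits=0x255 at bit 6: 0x9552
word = 0x9552 → little-endian bytes:
  [0]=0x52  [1]=0x95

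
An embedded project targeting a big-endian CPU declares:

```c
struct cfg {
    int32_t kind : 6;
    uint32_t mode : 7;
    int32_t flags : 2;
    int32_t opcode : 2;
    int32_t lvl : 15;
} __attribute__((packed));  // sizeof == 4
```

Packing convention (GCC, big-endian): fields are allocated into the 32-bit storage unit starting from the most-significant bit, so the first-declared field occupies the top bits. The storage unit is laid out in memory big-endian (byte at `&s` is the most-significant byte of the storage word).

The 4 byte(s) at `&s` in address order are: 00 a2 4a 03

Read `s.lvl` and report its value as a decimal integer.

[0]=0x00 [1]=0xa2 [2]=0x4a [3]=0x03 (big-endian) → word 0x00a24a03
kind [26+:6] = (word>>26) & 0x3f = 0
mode [19+:7] = (word>>19) & 0x7f = 20
flags [17+:2] = (word>>17) & 0x3 = 1
opcode [15+:2] = (word>>15) & 0x3 = 0
lvl [0+:15] = (word>>0) & 0x7fff = 18947  ←
lvl signed 15b, MSB=1: 18947 - 32768 = -13821

-13821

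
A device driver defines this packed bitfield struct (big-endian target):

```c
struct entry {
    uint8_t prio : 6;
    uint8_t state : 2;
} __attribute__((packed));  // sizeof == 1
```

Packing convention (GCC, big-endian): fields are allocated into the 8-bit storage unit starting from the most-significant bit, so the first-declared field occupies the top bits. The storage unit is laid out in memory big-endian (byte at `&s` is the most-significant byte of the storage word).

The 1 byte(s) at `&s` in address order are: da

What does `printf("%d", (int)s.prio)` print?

54

[0]=0xda (big-endian) → word 0xda
prio:6 @ bit 2 → (0xda>>2)&0x3f = 0x36  ←
state:2 @ bit 0 → (0xda>>0)&0x3 = 0x2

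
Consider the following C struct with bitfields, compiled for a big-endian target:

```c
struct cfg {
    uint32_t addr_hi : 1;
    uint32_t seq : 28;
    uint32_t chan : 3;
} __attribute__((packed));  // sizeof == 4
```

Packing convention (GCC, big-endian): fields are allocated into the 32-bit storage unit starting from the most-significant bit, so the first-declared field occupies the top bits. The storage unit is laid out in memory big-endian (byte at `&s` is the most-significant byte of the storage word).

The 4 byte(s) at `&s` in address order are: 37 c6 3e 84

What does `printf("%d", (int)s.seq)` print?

116967376

[0]=0x37 [1]=0xc6 [2]=0x3e [3]=0x84 (big-endian) → word 0x37c63e84
addr_hi:1 @ bit 31 → (0x37c63e84>>31)&0x1 = 0x0
seq:28 @ bit 3 → (0x37c63e84>>3)&0xfffffff = 0x6f8c7d0  ←
chan:3 @ bit 0 → (0x37c63e84>>0)&0x7 = 0x4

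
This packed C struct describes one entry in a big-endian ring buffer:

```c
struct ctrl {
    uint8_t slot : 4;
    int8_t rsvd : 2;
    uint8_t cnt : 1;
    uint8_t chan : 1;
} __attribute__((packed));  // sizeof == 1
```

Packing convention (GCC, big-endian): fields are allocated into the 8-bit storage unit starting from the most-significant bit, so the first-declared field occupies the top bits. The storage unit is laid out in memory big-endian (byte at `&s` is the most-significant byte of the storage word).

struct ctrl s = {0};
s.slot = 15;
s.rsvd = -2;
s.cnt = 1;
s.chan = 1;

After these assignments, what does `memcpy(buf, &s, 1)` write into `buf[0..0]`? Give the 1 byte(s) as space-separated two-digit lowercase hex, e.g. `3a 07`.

[4+:4] slot=15 & 0xf = 0xf; word=0xf0
[2+:2] rsvd=-2 & 0x3 = 0x2; word=0xf8
[1+:1] cnt=1 & 0x1 = 0x1; word=0xfa
[0+:1] chan=1 & 0x1 = 0x1; word=0xfb
word = 0xfb → big-endian bytes:
  [0]=0xfb

fb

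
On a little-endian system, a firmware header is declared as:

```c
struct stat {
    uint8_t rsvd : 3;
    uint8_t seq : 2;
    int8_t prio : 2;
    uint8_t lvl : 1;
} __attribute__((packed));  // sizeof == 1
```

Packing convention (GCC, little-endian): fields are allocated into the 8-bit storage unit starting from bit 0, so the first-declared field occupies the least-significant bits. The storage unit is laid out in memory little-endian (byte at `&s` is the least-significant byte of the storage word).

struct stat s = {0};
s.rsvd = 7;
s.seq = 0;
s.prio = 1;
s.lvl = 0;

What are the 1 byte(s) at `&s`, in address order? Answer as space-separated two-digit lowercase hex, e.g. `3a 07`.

27

[0+:3] rsvd=7 & 0x7 = 0x7; word=0x07
[3+:2] seq=0 & 0x3 = 0x0; word=0x07
[5+:2] prio=1 & 0x3 = 0x1; word=0x27
[7+:1] lvl=0 & 0x1 = 0x0; word=0x27
word = 0x27 → little-endian bytes:
  [0]=0x27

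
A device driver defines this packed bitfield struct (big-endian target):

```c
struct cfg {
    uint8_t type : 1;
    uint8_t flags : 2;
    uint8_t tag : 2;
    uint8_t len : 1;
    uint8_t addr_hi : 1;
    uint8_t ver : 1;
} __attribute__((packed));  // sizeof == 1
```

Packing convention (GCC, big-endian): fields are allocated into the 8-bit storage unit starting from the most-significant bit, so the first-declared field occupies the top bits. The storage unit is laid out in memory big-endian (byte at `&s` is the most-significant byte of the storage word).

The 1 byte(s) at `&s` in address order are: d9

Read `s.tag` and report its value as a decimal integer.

[0]=0xd9 (big-endian) → word 0xd9
type [7+:1] = (word>>7) & 0x1 = 1
flags [5+:2] = (word>>5) & 0x3 = 2
tag [3+:2] = (word>>3) & 0x3 = 3  ←
len [2+:1] = (word>>2) & 0x1 = 0
addr_hi [1+:1] = (word>>1) & 0x1 = 0
ver [0+:1] = (word>>0) & 0x1 = 1

3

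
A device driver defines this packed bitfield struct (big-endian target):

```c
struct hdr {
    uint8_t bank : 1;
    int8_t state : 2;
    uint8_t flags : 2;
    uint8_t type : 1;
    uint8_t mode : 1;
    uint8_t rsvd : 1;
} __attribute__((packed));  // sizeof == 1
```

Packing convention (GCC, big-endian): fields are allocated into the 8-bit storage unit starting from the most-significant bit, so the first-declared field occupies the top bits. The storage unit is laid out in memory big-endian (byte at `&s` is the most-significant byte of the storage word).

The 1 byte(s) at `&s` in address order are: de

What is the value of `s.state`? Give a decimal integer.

-2

[0]=0xde (big-endian) → word 0xde
bank:1 @ bit 7 → (0xde>>7)&0x1 = 0x1
state:2 @ bit 5 → (0xde>>5)&0x3 = 0x2  ←
flags:2 @ bit 3 → (0xde>>3)&0x3 = 0x3
type:1 @ bit 2 → (0xde>>2)&0x1 = 0x1
mode:1 @ bit 1 → (0xde>>1)&0x1 = 0x1
rsvd:1 @ bit 0 → (0xde>>0)&0x1 = 0x0
state signed 2b, MSB=1: 2 - 4 = -2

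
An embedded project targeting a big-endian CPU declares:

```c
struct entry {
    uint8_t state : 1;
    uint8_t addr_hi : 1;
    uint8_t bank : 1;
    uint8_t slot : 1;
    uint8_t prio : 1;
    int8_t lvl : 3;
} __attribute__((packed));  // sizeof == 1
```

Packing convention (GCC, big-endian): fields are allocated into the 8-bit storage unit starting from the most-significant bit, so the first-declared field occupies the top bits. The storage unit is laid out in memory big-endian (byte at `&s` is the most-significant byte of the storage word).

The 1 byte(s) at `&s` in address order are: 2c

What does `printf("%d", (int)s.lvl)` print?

-4

[0]=0x2c (big-endian) → word 0x2c
state [7+:1] = (word>>7) & 0x1 = 0
addr_hi [6+:1] = (word>>6) & 0x1 = 0
bank [5+:1] = (word>>5) & 0x1 = 1
slot [4+:1] = (word>>4) & 0x1 = 0
prio [3+:1] = (word>>3) & 0x1 = 1
lvl [0+:3] = (word>>0) & 0x7 = 4  ←
lvl signed 3b, MSB=1: 4 - 8 = -4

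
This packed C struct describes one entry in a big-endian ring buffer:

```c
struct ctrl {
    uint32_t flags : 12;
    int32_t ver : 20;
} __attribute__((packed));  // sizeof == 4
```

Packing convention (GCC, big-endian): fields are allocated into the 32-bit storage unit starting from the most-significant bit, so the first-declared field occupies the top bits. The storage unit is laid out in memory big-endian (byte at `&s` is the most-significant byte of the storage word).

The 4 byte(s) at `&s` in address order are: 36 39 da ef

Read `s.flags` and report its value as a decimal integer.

[0]=0x36 [1]=0x39 [2]=0xda [3]=0xef (big-endian) → word 0x3639daef
flags:12 @ bit 20 → (0x3639daef>>20)&0xfff = 0x363  ←
ver:20 @ bit 0 → (0x3639daef>>0)&0xfffff = 0x9daef

867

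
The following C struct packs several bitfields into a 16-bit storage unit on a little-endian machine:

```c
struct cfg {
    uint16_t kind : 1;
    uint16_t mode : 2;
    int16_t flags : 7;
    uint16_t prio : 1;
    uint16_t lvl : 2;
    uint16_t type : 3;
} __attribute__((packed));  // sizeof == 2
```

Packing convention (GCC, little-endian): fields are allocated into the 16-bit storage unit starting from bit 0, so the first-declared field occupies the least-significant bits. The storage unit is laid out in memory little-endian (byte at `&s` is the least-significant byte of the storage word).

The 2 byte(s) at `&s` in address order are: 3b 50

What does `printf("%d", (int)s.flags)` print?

[0]=0x3b [1]=0x50 (little-endian) → word 0x503b
kind [0+:1] = (word>>0) & 0x1 = 1
mode [1+:2] = (word>>1) & 0x3 = 1
flags [3+:7] = (word>>3) & 0x7f = 7  ←
prio [10+:1] = (word>>10) & 0x1 = 0
lvl [11+:2] = (word>>11) & 0x3 = 2
type [13+:3] = (word>>13) & 0x7 = 2
flags signed 7b, MSB=0: value = 7

7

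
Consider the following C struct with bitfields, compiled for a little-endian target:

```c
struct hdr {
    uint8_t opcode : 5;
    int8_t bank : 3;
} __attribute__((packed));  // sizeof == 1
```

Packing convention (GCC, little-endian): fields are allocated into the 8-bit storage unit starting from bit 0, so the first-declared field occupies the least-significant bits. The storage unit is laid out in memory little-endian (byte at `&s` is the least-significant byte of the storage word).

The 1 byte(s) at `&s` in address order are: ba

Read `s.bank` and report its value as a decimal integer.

[0]=0xba (little-endian) → word 0xba
opcode:5 @ bit 0 → (0xba>>0)&0x1f = 0x1a
bank:3 @ bit 5 → (0xba>>5)&0x7 = 0x5  ←
bank signed 3b, MSB=1: 5 - 8 = -3

-3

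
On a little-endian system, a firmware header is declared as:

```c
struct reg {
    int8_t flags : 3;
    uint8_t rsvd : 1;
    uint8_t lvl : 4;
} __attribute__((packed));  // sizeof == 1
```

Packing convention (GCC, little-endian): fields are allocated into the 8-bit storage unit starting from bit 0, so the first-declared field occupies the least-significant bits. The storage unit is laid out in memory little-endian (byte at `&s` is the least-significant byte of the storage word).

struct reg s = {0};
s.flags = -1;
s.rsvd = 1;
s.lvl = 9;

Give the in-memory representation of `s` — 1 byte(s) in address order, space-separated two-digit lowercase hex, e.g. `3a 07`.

flags (3b) val=-1 bits=0x7 at bit 0: 0x07
rsvd (1b) val=1 bits=0x1 at bit 3: 0x0f
lvl (4b) val=9 bits=0x9 at bit 4: 0x9f
word = 0x9f → little-endian bytes:
  [0]=0x9f

9f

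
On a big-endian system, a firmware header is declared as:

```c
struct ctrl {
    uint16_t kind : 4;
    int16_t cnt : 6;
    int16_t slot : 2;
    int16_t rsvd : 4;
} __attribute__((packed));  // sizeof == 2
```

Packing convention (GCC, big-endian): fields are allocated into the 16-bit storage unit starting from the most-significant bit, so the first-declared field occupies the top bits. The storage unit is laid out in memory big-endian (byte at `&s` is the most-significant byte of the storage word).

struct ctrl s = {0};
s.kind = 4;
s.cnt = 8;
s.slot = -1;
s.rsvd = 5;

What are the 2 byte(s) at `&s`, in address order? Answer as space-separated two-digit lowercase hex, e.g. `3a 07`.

42 35

kind:4 = 4 → 0x4 << 12 → word 0x4000
cnt:6 = 8 → 0x8 << 6 → word 0x4200
slot:2 = -1 → 0x3 << 4 → word 0x4230
rsvd:4 = 5 → 0x5 << 0 → word 0x4235
word = 0x4235 → big-endian bytes:
  [0]=0x42  [1]=0x35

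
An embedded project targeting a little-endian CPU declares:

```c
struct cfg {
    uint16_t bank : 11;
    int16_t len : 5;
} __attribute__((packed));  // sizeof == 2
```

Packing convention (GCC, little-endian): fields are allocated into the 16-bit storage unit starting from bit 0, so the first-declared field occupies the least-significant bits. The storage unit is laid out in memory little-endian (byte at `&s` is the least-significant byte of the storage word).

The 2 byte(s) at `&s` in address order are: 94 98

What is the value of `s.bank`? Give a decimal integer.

148

[0]=0x94 [1]=0x98 (little-endian) → word 0x9894
bank [0+:11] = (word>>0) & 0x7ff = 148  ←
len [11+:5] = (word>>11) & 0x1f = 19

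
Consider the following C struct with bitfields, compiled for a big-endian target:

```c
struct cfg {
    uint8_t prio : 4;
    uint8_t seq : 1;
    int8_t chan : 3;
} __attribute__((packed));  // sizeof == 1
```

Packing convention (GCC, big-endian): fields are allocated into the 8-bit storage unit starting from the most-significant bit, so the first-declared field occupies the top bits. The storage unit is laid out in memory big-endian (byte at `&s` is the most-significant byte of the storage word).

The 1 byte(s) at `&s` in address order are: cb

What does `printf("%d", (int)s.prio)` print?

12

[0]=0xcb (big-endian) → word 0xcb
prio [4+:4] = (word>>4) & 0xf = 12  ←
seq [3+:1] = (word>>3) & 0x1 = 1
chan [0+:3] = (word>>0) & 0x7 = 3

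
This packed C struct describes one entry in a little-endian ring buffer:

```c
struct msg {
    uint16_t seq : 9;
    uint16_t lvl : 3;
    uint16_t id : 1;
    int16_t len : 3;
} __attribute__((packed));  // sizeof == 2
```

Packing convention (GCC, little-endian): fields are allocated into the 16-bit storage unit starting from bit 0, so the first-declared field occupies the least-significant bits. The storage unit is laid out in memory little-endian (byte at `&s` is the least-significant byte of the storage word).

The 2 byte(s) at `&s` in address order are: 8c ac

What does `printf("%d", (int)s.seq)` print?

140

[0]=0x8c [1]=0xac (little-endian) → word 0xac8c
seq [0+:9] = (word>>0) & 0x1ff = 140  ←
lvl [9+:3] = (word>>9) & 0x7 = 6
id [12+:1] = (word>>12) & 0x1 = 0
len [13+:3] = (word>>13) & 0x7 = 5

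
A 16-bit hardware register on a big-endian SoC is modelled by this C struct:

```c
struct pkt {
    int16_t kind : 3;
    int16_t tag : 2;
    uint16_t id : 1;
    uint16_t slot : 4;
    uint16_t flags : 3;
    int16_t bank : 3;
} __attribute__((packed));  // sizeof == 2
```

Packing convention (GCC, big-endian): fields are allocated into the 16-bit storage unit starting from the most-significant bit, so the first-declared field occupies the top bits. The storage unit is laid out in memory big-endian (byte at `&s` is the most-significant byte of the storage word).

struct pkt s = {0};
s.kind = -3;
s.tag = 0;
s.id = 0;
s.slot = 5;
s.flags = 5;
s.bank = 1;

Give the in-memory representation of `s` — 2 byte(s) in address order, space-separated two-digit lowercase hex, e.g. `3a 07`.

a1 69

kind (3b) val=-3 bits=0x5 at bit 13: 0xa000
tag (2b) val=0 bits=0x0 at bit 11: 0xa000
id (1b) val=0 bits=0x0 at bit 10: 0xa000
slot (4b) val=5 bits=0x5 at bit 6: 0xa140
flags (3b) val=5 bits=0x5 at bit 3: 0xa168
bank (3b) val=1 bits=0x1 at bit 0: 0xa169
word = 0xa169 → big-endian bytes:
  [0]=0xa1  [1]=0x69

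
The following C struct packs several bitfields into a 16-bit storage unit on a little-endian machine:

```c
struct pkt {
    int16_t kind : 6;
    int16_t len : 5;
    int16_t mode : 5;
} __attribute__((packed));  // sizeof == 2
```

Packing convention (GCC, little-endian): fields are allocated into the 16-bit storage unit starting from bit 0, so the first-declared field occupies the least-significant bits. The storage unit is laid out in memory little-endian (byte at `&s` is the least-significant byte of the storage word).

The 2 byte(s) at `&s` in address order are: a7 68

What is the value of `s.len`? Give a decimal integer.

2

[0]=0xa7 [1]=0x68 (little-endian) → word 0x68a7
kind [0+:6] = (word>>0) & 0x3f = 39
len [6+:5] = (word>>6) & 0x1f = 2  ←
mode [11+:5] = (word>>11) & 0x1f = 13
len signed 5b, MSB=0: value = 2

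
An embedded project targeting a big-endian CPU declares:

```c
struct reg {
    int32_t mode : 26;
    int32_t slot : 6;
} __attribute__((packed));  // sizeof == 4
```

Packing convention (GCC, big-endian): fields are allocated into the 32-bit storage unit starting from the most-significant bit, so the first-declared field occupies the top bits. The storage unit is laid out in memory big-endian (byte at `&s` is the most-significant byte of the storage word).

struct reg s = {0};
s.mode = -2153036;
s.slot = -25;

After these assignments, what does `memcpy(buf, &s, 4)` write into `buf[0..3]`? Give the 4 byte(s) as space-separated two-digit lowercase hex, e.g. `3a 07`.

f7 c9 6d 27

mode (26b) val=-2153036 bits=0x3df25b4 at bit 6: 0xf7c96d00
slot (6b) val=-25 bits=0x27 at bit 0: 0xf7c96d27
word = 0xf7c96d27 → big-endian bytes:
  [0]=0xf7  [1]=0xc9  [2]=0x6d  [3]=0x27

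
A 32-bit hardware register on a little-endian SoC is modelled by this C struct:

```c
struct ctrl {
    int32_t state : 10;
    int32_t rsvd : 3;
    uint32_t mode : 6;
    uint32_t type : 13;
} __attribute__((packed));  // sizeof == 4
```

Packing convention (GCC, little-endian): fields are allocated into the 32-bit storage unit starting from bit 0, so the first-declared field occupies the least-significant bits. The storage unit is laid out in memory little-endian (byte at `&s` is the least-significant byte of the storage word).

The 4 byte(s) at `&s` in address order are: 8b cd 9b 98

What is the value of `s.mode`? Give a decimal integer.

[0]=0x8b [1]=0xcd [2]=0x9b [3]=0x98 (little-endian) → word 0x989bcd8b
state [0+:10] = (word>>0) & 0x3ff = 395
rsvd [10+:3] = (word>>10) & 0x7 = 3
mode [13+:6] = (word>>13) & 0x3f = 30  ←
type [19+:13] = (word>>19) & 0x1fff = 4883

30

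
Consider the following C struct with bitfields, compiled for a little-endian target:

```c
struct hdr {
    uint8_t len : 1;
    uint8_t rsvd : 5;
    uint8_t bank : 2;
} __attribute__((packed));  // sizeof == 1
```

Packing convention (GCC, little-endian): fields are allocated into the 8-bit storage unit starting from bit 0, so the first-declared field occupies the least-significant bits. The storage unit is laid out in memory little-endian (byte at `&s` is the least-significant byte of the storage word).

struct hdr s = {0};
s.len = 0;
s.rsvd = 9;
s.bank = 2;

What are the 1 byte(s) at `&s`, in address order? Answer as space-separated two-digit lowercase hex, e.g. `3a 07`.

92

len:1 = 0 → 0x0 << 0 → word 0x00
rsvd:5 = 9 → 0x9 << 1 → word 0x12
bank:2 = 2 → 0x2 << 6 → word 0x92
word = 0x92 → little-endian bytes:
  [0]=0x92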